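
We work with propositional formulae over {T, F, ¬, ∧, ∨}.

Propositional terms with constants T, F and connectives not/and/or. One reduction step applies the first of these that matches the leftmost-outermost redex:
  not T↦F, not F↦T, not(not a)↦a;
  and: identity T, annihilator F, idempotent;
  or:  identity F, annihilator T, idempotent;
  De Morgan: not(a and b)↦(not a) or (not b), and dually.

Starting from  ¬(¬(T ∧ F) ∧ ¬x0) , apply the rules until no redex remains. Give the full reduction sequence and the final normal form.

  start: ¬(¬(T ∧ F) ∧ ¬x0)
  [1] ¬¬(T ∧ F) ∨ ¬¬x0
  [2] (T ∧ F) ∨ ¬¬x0
  [3] F ∨ ¬¬x0
  [4] ¬¬x0
  [5] x0

Answer: normal form = x0  (in 5 steps)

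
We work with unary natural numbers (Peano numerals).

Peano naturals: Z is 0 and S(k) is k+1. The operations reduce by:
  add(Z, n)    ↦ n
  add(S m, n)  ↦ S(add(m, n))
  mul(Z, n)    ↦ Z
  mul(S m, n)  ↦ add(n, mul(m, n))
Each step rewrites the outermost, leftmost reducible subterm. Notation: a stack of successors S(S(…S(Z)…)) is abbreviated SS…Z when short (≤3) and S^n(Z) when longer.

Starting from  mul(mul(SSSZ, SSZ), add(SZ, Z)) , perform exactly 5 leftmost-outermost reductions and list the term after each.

  start: mul(mul(SSSZ, SSZ), add(SZ, Z))
  [1] mul(add(SSZ, mul(SSZ, SSZ)), add(SZ, Z))
  [2] mul(S(add(SZ, mul(SSZ, SSZ))), add(SZ, Z))
  [3] add(add(SZ, Z), mul(add(SZ, mul(SSZ, SSZ)), add(SZ, Z)))
  [4] add(S(add(Z, Z)), mul(add(SZ, mul(SSZ, SSZ)), add(SZ, Z)))
  [5] S(add(add(Z, Z), mul(add(SZ, mul(SSZ, SSZ)), add(SZ, Z))))

Answer: after 5 steps: S(add(add(Z, Z), mul(add(SZ, mul(SSZ, SSZ)), add(SZ, Z))))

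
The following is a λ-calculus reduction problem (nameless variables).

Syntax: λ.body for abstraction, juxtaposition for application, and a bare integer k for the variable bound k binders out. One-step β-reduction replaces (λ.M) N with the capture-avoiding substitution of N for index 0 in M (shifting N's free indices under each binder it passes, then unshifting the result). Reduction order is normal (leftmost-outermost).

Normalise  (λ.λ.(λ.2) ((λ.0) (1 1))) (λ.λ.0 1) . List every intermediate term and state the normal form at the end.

Answer: normal form = λ.λ.λ.0 1  (in 2 steps)

Reduction:
  start: (λ.λ.(λ.2) ((λ.0) (1 1))) (λ.λ.0 1)
  step 1: λ.(λ.λ.λ.0 1) ((λ.0) ((λ.λ.0 1) (λ.λ.0 1)))
  step 2: λ.λ.λ.0 1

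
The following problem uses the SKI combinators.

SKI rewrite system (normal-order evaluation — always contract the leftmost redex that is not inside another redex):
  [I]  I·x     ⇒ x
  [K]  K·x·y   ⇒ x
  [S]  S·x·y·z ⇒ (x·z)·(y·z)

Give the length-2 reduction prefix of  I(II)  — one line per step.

  start: I(II)
  [1] II
  [2] I

Answer: after 2 steps: I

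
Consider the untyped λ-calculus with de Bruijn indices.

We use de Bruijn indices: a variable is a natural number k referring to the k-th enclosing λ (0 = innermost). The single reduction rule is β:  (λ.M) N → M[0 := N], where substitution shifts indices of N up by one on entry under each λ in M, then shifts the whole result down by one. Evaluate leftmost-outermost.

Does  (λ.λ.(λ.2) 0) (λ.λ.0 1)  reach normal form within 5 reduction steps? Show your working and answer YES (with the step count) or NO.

Answer: YES — reaches normal form λ.λ.λ.0 1 in 2 ≤ 5 steps

Working:
  start: (λ.λ.(λ.2) 0) (λ.λ.0 1)
  [1] λ.(λ.λ.λ.0 1) 0
  [2] λ.λ.λ.0 1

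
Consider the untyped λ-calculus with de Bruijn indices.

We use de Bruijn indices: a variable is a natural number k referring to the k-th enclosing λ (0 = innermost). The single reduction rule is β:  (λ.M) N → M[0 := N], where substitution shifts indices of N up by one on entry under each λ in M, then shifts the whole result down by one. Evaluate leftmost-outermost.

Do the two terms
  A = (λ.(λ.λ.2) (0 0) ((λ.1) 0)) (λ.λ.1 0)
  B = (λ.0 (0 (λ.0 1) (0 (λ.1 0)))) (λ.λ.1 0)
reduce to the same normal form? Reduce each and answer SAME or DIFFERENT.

Term A:
  start: (λ.(λ.λ.2) (0 0) ((λ.1) 0)) (λ.λ.1 0)
  →1  (λ.λ.λ.λ.1 0) ((λ.λ.1 0) (λ.λ.1 0)) ((λ.λ.λ.1 0) (λ.λ.1 0))
  →2  (λ.λ.λ.1 0) ((λ.λ.λ.1 0) (λ.λ.1 0))
  →3  λ.λ.1 0

Term B:
  start: (λ.0 (0 (λ.0 1) (0 (λ.1 0)))) (λ.λ.1 0)
  →1  (λ.λ.1 0) ((λ.λ.1 0) (λ.0 (λ.λ.1 0)) ((λ.λ.1 0) (λ.(λ.λ.1 0) 0)))
  →2  λ.(λ.λ.1 0) (λ.0 (λ.λ.1 0)) ((λ.λ.1 0) (λ.(λ.λ.1 0) 0)) 0
  →3  λ.(λ.(λ.0 (λ.λ.1 0)) 0) ((λ.λ.1 0) (λ.(λ.λ.1 0) 0)) 0
  →4  λ.(λ.0 (λ.λ.1 0)) ((λ.λ.1 0) (λ.(λ.λ.1 0) 0)) 0
  →5  λ.(λ.λ.1 0) (λ.(λ.λ.1 0) 0) (λ.λ.1 0) 0
  →6  λ.(λ.(λ.(λ.λ.1 0) 0) 0) (λ.λ.1 0) 0
  →7  λ.(λ.(λ.λ.1 0) 0) (λ.λ.1 0) 0
  →8  λ.(λ.λ.1 0) (λ.λ.1 0) 0
  →9  λ.(λ.(λ.λ.1 0) 0) 0
  →10  λ.(λ.λ.1 0) 0
  →11  λ.λ.1 0

Answer: SAME — A ⇓ λ.λ.1 0, B ⇓ λ.λ.1 0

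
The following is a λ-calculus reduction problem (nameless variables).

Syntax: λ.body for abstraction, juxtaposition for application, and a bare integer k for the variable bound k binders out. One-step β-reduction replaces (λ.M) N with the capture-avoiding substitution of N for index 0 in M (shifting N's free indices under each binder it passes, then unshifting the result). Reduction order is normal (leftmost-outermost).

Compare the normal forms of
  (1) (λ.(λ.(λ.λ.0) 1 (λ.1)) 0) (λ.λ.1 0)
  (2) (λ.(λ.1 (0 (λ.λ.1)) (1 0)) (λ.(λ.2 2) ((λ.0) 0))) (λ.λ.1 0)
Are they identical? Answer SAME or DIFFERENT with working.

Term A:
  start: (λ.(λ.(λ.λ.0) 1 (λ.1)) 0) (λ.λ.1 0)
  step 1: (λ.(λ.λ.0) (λ.λ.1 0) (λ.1)) (λ.λ.1 0)
  step 2: (λ.λ.0) (λ.λ.1 0) (λ.λ.λ.1 0)
  step 3: (λ.0) (λ.λ.λ.1 0)
  step 4: λ.λ.λ.1 0

Term B:
  start: (λ.(λ.1 (0 (λ.λ.1)) (1 0)) (λ.(λ.2 2) ((λ.0) 0))) (λ.λ.1 0)
  step 1: (λ.(λ.λ.1 0) (0 (λ.λ.1)) ((λ.λ.1 0) 0)) (λ.(λ.(λ.λ.1 0) (λ.λ.1 0)) ((λ.0) 0))
  step 2: (λ.λ.1 0) ((λ.(λ.(λ.λ.1 0) (λ.λ.1 0)) ((λ.0) 0)) (λ.λ.1)) ((λ.λ.1 0) (λ.(λ.(λ.λ.1 0) (λ.λ.1 0)) ((λ.0) 0)))
  step 3: (λ.(λ.(λ.(λ.λ.1 0) (λ.λ.1 0)) ((λ.0) 0)) (λ.λ.1) 0) ((λ.λ.1 0) (λ.(λ.(λ.λ.1 0) (λ.λ.1 0)) ((λ.0) 0)))
  step 4: (λ.(λ.(λ.λ.1 0) (λ.λ.1 0)) ((λ.0) 0)) (λ.λ.1) ((λ.λ.1 0) (λ.(λ.(λ.λ.1 0) (λ.λ.1 0)) ((λ.0) 0)))
  step 5: (λ.(λ.λ.1 0) (λ.λ.1 0)) ((λ.0) (λ.λ.1)) ((λ.λ.1 0) (λ.(λ.(λ.λ.1 0) (λ.λ.1 0)) ((λ.0) 0)))
  step 6: (λ.λ.1 0) (λ.λ.1 0) ((λ.λ.1 0) (λ.(λ.(λ.λ.1 0) (λ.λ.1 0)) ((λ.0) 0)))
  step 7: (λ.(λ.λ.1 0) 0) ((λ.λ.1 0) (λ.(λ.(λ.λ.1 0) (λ.λ.1 0)) ((λ.0) 0)))
  step 8: (λ.λ.1 0) ((λ.λ.1 0) (λ.(λ.(λ.λ.1 0) (λ.λ.1 0)) ((λ.0) 0)))
  step 9: λ.(λ.λ.1 0) (λ.(λ.(λ.λ.1 0) (λ.λ.1 0)) ((λ.0) 0)) 0
  step 10: λ.(λ.(λ.(λ.(λ.λ.1 0) (λ.λ.1 0)) ((λ.0) 0)) 0) 0
  step 11: λ.(λ.(λ.(λ.λ.1 0) (λ.λ.1 0)) ((λ.0) 0)) 0
  step 12: λ.(λ.(λ.λ.1 0) (λ.λ.1 0)) ((λ.0) 0)
  step 13: λ.(λ.λ.1 0) (λ.λ.1 0)
  step 14: λ.λ.(λ.λ.1 0) 0
  step 15: λ.λ.λ.1 0

Answer: SAME — A ⇓ λ.λ.λ.1 0, B ⇓ λ.λ.λ.1 0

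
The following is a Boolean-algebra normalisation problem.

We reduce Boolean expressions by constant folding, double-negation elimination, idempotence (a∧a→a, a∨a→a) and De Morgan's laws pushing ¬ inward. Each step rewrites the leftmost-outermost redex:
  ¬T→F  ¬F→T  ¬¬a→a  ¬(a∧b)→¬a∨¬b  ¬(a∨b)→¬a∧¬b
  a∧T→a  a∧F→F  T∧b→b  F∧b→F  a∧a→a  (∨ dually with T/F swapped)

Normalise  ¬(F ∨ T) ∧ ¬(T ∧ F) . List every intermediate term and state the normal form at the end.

  start: ¬(F ∨ T) ∧ ¬(T ∧ F)
  [1] (¬F ∧ ¬T) ∧ ¬(T ∧ F)
  [2] (T ∧ ¬T) ∧ ¬(T ∧ F)
  [3] ¬T ∧ ¬(T ∧ F)
  [4] F ∧ ¬(T ∧ F)
  [5] F

Answer: normal form = F  (in 5 steps)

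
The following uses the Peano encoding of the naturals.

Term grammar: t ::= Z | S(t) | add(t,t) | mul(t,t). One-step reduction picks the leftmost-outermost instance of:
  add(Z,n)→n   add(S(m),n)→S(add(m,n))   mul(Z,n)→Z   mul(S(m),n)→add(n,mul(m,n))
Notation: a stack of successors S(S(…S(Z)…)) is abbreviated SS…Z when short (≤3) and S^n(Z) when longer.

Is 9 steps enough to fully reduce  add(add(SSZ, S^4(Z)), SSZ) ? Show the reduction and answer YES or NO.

Answer: NO — after 9 steps the term is S(S(S(S(S(S(add(Z, SSZ))))))), not yet normal

Derivation:
  start: add(add(SSZ, S^4(Z)), SSZ)
  [1] add(S(add(SZ, S^4(Z))), SSZ)
  [2] S(add(add(SZ, S^4(Z)), SSZ))
  [3] S(add(S(add(Z, S^4(Z))), SSZ))
  [4] S(S(add(add(Z, S^4(Z)), SSZ)))
  [5] S(S(add(S^4(Z), SSZ)))
  [6] S(S(S(add(SSSZ, SSZ))))
  [7] S(S(S(S(add(SSZ, SSZ)))))
  [8] S(S(S(S(S(add(SZ, SSZ))))))
  [9] S(S(S(S(S(S(add(Z, SSZ)))))))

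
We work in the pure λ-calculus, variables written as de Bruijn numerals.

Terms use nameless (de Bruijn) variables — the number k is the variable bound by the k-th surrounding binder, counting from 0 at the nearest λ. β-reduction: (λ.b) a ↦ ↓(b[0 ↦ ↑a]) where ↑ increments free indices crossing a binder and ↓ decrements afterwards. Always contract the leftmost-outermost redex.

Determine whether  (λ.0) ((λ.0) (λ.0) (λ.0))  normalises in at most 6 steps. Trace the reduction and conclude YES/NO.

Answer: YES — reaches normal form λ.0 in 3 ≤ 6 steps

Working:
  start: (λ.0) ((λ.0) (λ.0) (λ.0))
  →1  (λ.0) (λ.0) (λ.0)
  →2  (λ.0) (λ.0)
  →3  λ.0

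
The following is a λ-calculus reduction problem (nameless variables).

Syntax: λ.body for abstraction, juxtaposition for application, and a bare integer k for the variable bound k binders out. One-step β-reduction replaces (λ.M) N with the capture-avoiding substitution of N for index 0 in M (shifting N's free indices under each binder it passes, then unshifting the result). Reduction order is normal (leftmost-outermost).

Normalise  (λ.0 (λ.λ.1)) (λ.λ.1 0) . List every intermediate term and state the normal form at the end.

  start: (λ.0 (λ.λ.1)) (λ.λ.1 0)
  step 1: (λ.λ.1 0) (λ.λ.1)
  step 2: λ.(λ.λ.1) 0
  step 3: λ.λ.1

Answer: normal form = λ.λ.1  (in 3 steps)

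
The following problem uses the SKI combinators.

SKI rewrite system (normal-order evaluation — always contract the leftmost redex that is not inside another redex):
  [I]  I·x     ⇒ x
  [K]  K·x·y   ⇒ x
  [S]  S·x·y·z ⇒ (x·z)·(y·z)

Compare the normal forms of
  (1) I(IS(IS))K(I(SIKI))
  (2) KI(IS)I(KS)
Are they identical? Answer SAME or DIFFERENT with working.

Term A:
  start: I(IS(IS))K(I(SIKI))
  [1] IS(IS)K(I(SIKI))
  [2] S(IS)K(I(SIKI))
  [3] IS(I(SIKI))(K(I(SIKI)))
  [4] S(I(SIKI))(K(I(SIKI)))
  [5] S(SIKI)(K(I(SIKI)))
  [6] S(II(KI))(K(I(SIKI)))
  [7] S(I(KI))(K(I(SIKI)))
  [8] S(KI)(K(I(SIKI)))
  [9] S(KI)(K(SIKI))
  [10] S(KI)(K(II(KI)))
  [11] S(KI)(K(I(KI)))
  [12] S(KI)(K(KI))

Term B:
  start: KI(IS)I(KS)
  [1] II(KS)
  [2] I(KS)
  [3] KS

Answer: DIFFERENT — A ⇓ S(KI)(K(KI)), B ⇓ KS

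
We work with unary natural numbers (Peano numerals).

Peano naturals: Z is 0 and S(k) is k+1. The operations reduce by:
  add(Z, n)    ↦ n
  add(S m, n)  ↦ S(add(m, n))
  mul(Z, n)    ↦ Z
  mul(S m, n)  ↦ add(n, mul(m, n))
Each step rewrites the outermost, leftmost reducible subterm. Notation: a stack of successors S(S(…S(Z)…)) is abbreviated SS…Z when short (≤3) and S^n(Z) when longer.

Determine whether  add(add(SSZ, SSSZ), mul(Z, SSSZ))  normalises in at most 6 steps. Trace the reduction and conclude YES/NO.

  start: add(add(SSZ, SSSZ), mul(Z, SSSZ))
  [1] add(S(add(SZ, SSSZ)), mul(Z, SSSZ))
  [2] S(add(add(SZ, SSSZ), mul(Z, SSSZ)))
  [3] S(add(S(add(Z, SSSZ)), mul(Z, SSSZ)))
  [4] S(S(add(add(Z, SSSZ), mul(Z, SSSZ))))
  [5] S(S(add(SSSZ, mul(Z, SSSZ))))
  [6] S(S(S(add(SSZ, mul(Z, SSSZ)))))

Answer: NO — after 6 steps the term is S(S(S(add(SSZ, mul(Z, SSSZ))))), not yet normal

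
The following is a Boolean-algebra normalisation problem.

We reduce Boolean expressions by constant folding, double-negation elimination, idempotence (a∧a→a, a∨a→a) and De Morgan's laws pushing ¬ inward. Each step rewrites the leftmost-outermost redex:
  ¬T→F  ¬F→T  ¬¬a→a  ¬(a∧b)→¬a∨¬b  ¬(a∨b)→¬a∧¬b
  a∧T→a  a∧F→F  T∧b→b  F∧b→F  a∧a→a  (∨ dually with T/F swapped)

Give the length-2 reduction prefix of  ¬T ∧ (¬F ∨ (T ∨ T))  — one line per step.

  start: ¬T ∧ (¬F ∨ (T ∨ T))
  →1  F ∧ (¬F ∨ (T ∨ T))
  →2  F

Answer: after 2 steps: F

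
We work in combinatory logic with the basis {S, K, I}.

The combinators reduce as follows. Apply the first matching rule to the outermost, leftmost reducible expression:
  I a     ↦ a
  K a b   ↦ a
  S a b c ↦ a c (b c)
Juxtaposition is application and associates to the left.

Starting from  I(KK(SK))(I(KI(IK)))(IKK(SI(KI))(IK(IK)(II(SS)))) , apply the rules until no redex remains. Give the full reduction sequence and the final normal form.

Answer: normal form = I  (in 5 steps)

Reduction:
  start: I(KK(SK))(I(KI(IK)))(IKK(SI(KI))(IK(IK)(II(SS))))
  step 1: KK(SK)(I(KI(IK)))(IKK(SI(KI))(IK(IK)(II(SS))))
  step 2: K(I(KI(IK)))(IKK(SI(KI))(IK(IK)(II(SS))))
  step 3: I(KI(IK))
  step 4: KI(IK)
  step 5: I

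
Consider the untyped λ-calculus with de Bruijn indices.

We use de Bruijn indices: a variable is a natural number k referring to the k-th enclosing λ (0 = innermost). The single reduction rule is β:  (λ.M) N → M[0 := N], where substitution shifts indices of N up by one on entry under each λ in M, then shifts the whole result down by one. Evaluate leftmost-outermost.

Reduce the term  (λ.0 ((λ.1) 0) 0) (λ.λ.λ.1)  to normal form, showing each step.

Answer: normal form = λ.λ.λ.λ.1  (in 3 steps)

Derivation:
  start: (λ.0 ((λ.1) 0) 0) (λ.λ.λ.1)
  [1] (λ.λ.λ.1) ((λ.λ.λ.λ.1) (λ.λ.λ.1)) (λ.λ.λ.1)
  [2] (λ.λ.1) (λ.λ.λ.1)
  [3] λ.λ.λ.λ.1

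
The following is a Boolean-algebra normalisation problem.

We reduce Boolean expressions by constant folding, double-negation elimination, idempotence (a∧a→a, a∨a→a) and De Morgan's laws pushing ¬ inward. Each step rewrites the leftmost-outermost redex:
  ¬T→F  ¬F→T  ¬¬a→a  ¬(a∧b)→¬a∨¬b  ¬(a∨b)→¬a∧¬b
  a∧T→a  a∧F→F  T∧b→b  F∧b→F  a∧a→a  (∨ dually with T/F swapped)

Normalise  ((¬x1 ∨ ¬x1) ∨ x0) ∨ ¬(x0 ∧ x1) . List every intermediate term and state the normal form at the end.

Answer: normal form = (¬x1 ∨ x0) ∨ (¬x0 ∨ ¬x1)  (in 2 steps)

Reduction:
  start: ((¬x1 ∨ ¬x1) ∨ x0) ∨ ¬(x0 ∧ x1)
  [1] (¬x1 ∨ x0) ∨ ¬(x0 ∧ x1)
  [2] (¬x1 ∨ x0) ∨ (¬x0 ∨ ¬x1)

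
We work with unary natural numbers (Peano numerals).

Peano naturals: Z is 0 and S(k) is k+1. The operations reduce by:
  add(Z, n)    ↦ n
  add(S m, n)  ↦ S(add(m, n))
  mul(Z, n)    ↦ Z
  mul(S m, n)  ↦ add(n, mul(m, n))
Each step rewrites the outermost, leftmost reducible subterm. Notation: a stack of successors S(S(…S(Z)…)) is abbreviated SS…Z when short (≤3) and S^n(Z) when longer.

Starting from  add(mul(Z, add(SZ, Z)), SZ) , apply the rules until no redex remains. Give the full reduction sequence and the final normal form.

Answer: normal form = SZ  (in 2 steps)

Derivation:
  start: add(mul(Z, add(SZ, Z)), SZ)
  →1  add(Z, SZ)
  →2  SZ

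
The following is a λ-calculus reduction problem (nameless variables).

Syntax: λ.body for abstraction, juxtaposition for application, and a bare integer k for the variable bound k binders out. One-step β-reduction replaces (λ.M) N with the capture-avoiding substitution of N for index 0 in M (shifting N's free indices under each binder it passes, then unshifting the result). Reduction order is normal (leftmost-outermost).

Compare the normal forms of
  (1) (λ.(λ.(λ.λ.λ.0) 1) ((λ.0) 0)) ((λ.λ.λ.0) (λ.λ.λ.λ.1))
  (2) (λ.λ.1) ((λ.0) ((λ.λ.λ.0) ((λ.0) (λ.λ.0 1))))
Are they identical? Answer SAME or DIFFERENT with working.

Term A:
  start: (λ.(λ.(λ.λ.λ.0) 1) ((λ.0) 0)) ((λ.λ.λ.0) (λ.λ.λ.λ.1))
  →1  (λ.(λ.λ.λ.0) ((λ.λ.λ.0) (λ.λ.λ.λ.1))) ((λ.0) ((λ.λ.λ.0) (λ.λ.λ.λ.1)))
  →2  (λ.λ.λ.0) ((λ.λ.λ.0) (λ.λ.λ.λ.1))
  →3  λ.λ.0

Term B:
  start: (λ.λ.1) ((λ.0) ((λ.λ.λ.0) ((λ.0) (λ.λ.0 1))))
  →1  λ.(λ.0) ((λ.λ.λ.0) ((λ.0) (λ.λ.0 1)))
  →2  λ.(λ.λ.λ.0) ((λ.0) (λ.λ.0 1))
  →3  λ.λ.λ.0

Answer: DIFFERENT — A ⇓ λ.λ.0, B ⇓ λ.λ.λ.0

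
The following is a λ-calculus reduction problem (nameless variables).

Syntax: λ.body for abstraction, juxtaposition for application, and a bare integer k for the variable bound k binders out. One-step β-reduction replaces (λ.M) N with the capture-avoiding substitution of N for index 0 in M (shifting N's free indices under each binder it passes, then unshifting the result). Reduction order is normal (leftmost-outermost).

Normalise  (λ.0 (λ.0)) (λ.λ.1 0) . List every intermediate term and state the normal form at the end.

  start: (λ.0 (λ.0)) (λ.λ.1 0)
  [1] (λ.λ.1 0) (λ.0)
  [2] λ.(λ.0) 0
  [3] λ.0

Answer: normal form = λ.0  (in 3 steps)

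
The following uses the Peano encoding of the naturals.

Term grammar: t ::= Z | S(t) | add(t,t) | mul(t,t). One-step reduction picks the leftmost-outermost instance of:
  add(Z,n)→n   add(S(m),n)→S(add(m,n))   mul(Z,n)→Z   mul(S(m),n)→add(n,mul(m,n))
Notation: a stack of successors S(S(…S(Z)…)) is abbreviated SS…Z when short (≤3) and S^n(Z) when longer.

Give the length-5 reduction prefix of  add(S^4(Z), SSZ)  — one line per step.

  start: add(S^4(Z), SSZ)
  step 1: S(add(SSSZ, SSZ))
  step 2: S(S(add(SSZ, SSZ)))
  step 3: S(S(S(add(SZ, SSZ))))
  step 4: S(S(S(S(add(Z, SSZ)))))
  step 5: S^6(Z)

Answer: after 5 steps: S^6(Z)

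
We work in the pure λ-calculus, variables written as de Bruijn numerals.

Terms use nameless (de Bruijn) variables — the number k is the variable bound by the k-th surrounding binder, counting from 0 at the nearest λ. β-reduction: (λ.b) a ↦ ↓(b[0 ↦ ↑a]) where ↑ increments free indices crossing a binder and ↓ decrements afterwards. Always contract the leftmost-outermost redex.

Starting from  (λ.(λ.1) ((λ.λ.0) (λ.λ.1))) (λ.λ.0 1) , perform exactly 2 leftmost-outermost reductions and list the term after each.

Answer: after 2 steps: λ.λ.0 1

Derivation:
  start: (λ.(λ.1) ((λ.λ.0) (λ.λ.1))) (λ.λ.0 1)
  step 1: (λ.λ.λ.0 1) ((λ.λ.0) (λ.λ.1))
  step 2: λ.λ.0 1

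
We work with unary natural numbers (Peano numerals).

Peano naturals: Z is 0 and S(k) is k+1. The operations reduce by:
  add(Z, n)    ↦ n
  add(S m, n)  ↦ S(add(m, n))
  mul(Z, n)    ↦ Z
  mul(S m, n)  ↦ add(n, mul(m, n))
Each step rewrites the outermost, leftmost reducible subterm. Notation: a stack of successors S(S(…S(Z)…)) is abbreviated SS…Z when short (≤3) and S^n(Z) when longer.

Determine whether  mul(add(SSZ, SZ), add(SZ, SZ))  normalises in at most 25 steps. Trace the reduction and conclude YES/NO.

  start: mul(add(SSZ, SZ), add(SZ, SZ))
  →1  mul(S(add(SZ, SZ)), add(SZ, SZ))
  →2  add(add(SZ, SZ), mul(add(SZ, SZ), add(SZ, SZ)))
  →3  add(S(add(Z, SZ)), mul(add(SZ, SZ), add(SZ, SZ)))
  →4  S(add(add(Z, SZ), mul(add(SZ, SZ), add(SZ, SZ))))
  →5  S(add(SZ, mul(add(SZ, SZ), add(SZ, SZ))))
  →6  S(S(add(Z, mul(add(SZ, SZ), add(SZ, SZ)))))
  →7  S(S(mul(add(SZ, SZ), add(SZ, SZ))))
  →8  S(S(mul(S(add(Z, SZ)), add(SZ, SZ))))
  →9  S(S(add(add(SZ, SZ), mul(add(Z, SZ), add(SZ, SZ)))))
  →10  S(S(add(S(add(Z, SZ)), mul(add(Z, SZ), add(SZ, SZ)))))
  →11  S(S(S(add(add(Z, SZ), mul(add(Z, SZ), add(SZ, SZ))))))
  →12  S(S(S(add(SZ, mul(add(Z, SZ), add(SZ, SZ))))))
  →13  S(S(S(S(add(Z, mul(add(Z, SZ), add(SZ, SZ)))))))
  →14  S(S(S(S(mul(add(Z, SZ), add(SZ, SZ))))))
  →15  S(S(S(S(mul(SZ, add(SZ, SZ))))))
  →16  S(S(S(S(add(add(SZ, SZ), mul(Z, add(SZ, SZ)))))))
  →17  S(S(S(S(add(S(add(Z, SZ)), mul(Z, add(SZ, SZ)))))))
  →18  S(S(S(S(S(add(add(Z, SZ), mul(Z, add(SZ, SZ))))))))
  →19  S(S(S(S(S(add(SZ, mul(Z, add(SZ, SZ))))))))
  →20  S(S(S(S(S(S(add(Z, mul(Z, add(SZ, SZ)))))))))
  →21  S(S(S(S(S(S(mul(Z, add(SZ, SZ))))))))
  →22  S^6(Z)

Answer: YES — reaches normal form S^6(Z) in 22 ≤ 25 steps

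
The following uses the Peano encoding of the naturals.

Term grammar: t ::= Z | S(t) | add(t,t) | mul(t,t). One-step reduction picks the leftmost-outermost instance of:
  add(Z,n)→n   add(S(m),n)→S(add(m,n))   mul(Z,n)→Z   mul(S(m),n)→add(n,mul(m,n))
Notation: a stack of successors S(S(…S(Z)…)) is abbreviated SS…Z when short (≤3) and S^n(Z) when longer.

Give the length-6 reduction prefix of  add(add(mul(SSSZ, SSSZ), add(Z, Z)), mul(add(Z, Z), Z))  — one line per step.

  start: add(add(mul(SSSZ, SSSZ), add(Z, Z)), mul(add(Z, Z), Z))
  [1] add(add(add(SSSZ, mul(SSZ, SSSZ)), add(Z, Z)), mul(add(Z, Z), Z))
  [2] add(add(S(add(SSZ, mul(SSZ, SSSZ))), add(Z, Z)), mul(add(Z, Z), Z))
  [3] add(S(add(add(SSZ, mul(SSZ, SSSZ)), add(Z, Z))), mul(add(Z, Z), Z))
  [4] S(add(add(add(SSZ, mul(SSZ, SSSZ)), add(Z, Z)), mul(add(Z, Z), Z)))
  [5] S(add(add(S(add(SZ, mul(SSZ, SSSZ))), add(Z, Z)), mul(add(Z, Z), Z)))
  [6] S(add(S(add(add(SZ, mul(SSZ, SSSZ)), add(Z, Z))), mul(add(Z, Z), Z)))

Answer: after 6 steps: S(add(S(add(add(SZ, mul(SSZ, SSSZ)), add(Z, Z))), mul(add(Z, Z), Z)))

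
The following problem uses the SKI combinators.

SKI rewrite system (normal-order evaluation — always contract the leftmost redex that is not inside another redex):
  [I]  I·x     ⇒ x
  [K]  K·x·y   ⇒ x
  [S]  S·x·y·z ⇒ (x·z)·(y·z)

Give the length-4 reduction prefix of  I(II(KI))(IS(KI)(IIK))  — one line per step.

Answer: after 4 steps: I

Reduction:
  start: I(II(KI))(IS(KI)(IIK))
  [1] II(KI)(IS(KI)(IIK))
  [2] I(KI)(IS(KI)(IIK))
  [3] KI(IS(KI)(IIK))
  [4] I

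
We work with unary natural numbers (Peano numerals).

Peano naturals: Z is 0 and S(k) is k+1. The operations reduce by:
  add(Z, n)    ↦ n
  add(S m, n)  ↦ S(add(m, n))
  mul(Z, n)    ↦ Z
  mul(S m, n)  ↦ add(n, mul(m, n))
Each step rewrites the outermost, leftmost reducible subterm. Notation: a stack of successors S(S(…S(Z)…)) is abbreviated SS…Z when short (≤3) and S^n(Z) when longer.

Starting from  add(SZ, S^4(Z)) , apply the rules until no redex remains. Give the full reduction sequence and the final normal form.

Answer: normal form = S^5(Z)  (in 2 steps)

Reduction:
  start: add(SZ, S^4(Z))
  →1  S(add(Z, S^4(Z)))
  →2  S^5(Z)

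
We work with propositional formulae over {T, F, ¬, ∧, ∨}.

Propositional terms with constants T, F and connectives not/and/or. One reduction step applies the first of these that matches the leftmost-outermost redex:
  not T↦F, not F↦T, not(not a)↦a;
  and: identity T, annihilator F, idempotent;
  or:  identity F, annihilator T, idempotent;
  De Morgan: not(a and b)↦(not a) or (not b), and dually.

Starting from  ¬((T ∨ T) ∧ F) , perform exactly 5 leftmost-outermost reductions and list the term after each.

  start: ¬((T ∨ T) ∧ F)
  step 1: ¬(T ∨ T) ∨ ¬F
  step 2: (¬T ∧ ¬T) ∨ ¬F
  step 3: ¬T ∨ ¬F
  step 4: F ∨ ¬F
  step 5: ¬F

Answer: after 5 steps: ¬F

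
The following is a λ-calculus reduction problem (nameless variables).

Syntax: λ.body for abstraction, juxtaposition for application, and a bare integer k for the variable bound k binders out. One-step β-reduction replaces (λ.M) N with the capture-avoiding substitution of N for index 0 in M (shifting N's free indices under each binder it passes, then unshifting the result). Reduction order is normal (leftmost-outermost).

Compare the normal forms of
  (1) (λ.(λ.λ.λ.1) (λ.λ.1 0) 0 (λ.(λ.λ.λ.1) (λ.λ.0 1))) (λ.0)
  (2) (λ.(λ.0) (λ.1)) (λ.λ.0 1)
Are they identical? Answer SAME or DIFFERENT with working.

Term A:
  start: (λ.(λ.λ.λ.1) (λ.λ.1 0) 0 (λ.(λ.λ.λ.1) (λ.λ.0 1))) (λ.0)
  [1] (λ.λ.λ.1) (λ.λ.1 0) (λ.0) (λ.(λ.λ.λ.1) (λ.λ.0 1))
  [2] (λ.λ.1) (λ.0) (λ.(λ.λ.λ.1) (λ.λ.0 1))
  [3] (λ.λ.0) (λ.(λ.λ.λ.1) (λ.λ.0 1))
  [4] λ.0

Term B:
  start: (λ.(λ.0) (λ.1)) (λ.λ.0 1)
  [1] (λ.0) (λ.λ.λ.0 1)
  [2] λ.λ.λ.0 1

Answer: DIFFERENT — A ⇓ λ.0, B ⇓ λ.λ.λ.0 1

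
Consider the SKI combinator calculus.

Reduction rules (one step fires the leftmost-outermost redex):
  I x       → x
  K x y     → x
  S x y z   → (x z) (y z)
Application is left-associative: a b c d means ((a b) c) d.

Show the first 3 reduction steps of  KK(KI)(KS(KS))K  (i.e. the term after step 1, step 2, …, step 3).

  start: KK(KI)(KS(KS))K
  →1  K(KS(KS))K
  →2  KS(KS)
  →3  S

Answer: after 3 steps: S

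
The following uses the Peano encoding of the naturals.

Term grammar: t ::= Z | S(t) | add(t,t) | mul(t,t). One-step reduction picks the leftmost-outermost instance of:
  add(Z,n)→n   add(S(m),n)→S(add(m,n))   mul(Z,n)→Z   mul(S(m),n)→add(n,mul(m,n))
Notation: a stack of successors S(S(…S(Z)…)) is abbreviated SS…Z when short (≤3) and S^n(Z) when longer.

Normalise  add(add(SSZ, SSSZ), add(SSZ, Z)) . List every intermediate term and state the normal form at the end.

Answer: normal form = S^7(Z)  (in 12 steps)

Reduction:
  start: add(add(SSZ, SSSZ), add(SSZ, Z))
  step 1: add(S(add(SZ, SSSZ)), add(SSZ, Z))
  step 2: S(add(add(SZ, SSSZ), add(SSZ, Z)))
  step 3: S(add(S(add(Z, SSSZ)), add(SSZ, Z)))
  step 4: S(S(add(add(Z, SSSZ), add(SSZ, Z))))
  step 5: S(S(add(SSSZ, add(SSZ, Z))))
  step 6: S(S(S(add(SSZ, add(SSZ, Z)))))
  step 7: S(S(S(S(add(SZ, add(SSZ, Z))))))
  step 8: S(S(S(S(S(add(Z, add(SSZ, Z)))))))
  step 9: S(S(S(S(S(add(SSZ, Z))))))
  step 10: S(S(S(S(S(S(add(SZ, Z)))))))
  step 11: S(S(S(S(S(S(S(add(Z, Z))))))))
  step 12: S^7(Z)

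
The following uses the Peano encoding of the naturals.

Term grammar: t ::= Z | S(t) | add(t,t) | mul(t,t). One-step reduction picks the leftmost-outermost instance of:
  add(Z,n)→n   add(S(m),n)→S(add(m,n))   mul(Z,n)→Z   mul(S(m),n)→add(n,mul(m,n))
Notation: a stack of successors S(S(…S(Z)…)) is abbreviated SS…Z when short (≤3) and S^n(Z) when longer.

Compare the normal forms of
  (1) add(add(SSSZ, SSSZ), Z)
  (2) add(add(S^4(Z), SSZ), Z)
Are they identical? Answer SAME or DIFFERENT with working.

Term A:
  start: add(add(SSSZ, SSSZ), Z)
  step 1: add(S(add(SSZ, SSSZ)), Z)
  step 2: S(add(add(SSZ, SSSZ), Z))
  step 3: S(add(S(add(SZ, SSSZ)), Z))
  step 4: S(S(add(add(SZ, SSSZ), Z)))
  step 5: S(S(add(S(add(Z, SSSZ)), Z)))
  step 6: S(S(S(add(add(Z, SSSZ), Z))))
  step 7: S(S(S(add(SSSZ, Z))))
  step 8: S(S(S(S(add(SSZ, Z)))))
  step 9: S(S(S(S(S(add(SZ, Z))))))
  step 10: S(S(S(S(S(S(add(Z, Z)))))))
  step 11: S^6(Z)

Term B:
  start: add(add(S^4(Z), SSZ), Z)
  step 1: add(S(add(SSSZ, SSZ)), Z)
  step 2: S(add(add(SSSZ, SSZ), Z))
  step 3: S(add(S(add(SSZ, SSZ)), Z))
  step 4: S(S(add(add(SSZ, SSZ), Z)))
  step 5: S(S(add(S(add(SZ, SSZ)), Z)))
  step 6: S(S(S(add(add(SZ, SSZ), Z))))
  step 7: S(S(S(add(S(add(Z, SSZ)), Z))))
  step 8: S(S(S(S(add(add(Z, SSZ), Z)))))
  step 9: S(S(S(S(add(SSZ, Z)))))
  step 10: S(S(S(S(S(add(SZ, Z))))))
  step 11: S(S(S(S(S(S(add(Z, Z)))))))
  step 12: S^6(Z)

Answer: SAME — A ⇓ S^6(Z), B ⇓ S^6(Z)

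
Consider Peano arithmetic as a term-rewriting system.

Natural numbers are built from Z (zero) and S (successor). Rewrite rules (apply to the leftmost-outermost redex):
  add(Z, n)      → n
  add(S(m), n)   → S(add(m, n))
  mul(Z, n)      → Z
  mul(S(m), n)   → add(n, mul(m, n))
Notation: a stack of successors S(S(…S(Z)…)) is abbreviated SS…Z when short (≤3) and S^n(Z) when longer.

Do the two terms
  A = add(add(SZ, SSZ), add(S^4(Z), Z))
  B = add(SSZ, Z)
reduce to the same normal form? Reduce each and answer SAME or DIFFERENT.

Answer: DIFFERENT — A ⇓ S^7(Z), B ⇓ SSZ

Reduction:
Term A:
  start: add(add(SZ, SSZ), add(S^4(Z), Z))
  step 1: add(S(add(Z, SSZ)), add(S^4(Z), Z))
  step 2: S(add(add(Z, SSZ), add(S^4(Z), Z)))
  step 3: S(add(SSZ, add(S^4(Z), Z)))
  step 4: S(S(add(SZ, add(S^4(Z), Z))))
  step 5: S(S(S(add(Z, add(S^4(Z), Z)))))
  step 6: S(S(S(add(S^4(Z), Z))))
  step 7: S(S(S(S(add(SSSZ, Z)))))
  step 8: S(S(S(S(S(add(SSZ, Z))))))
  step 9: S(S(S(S(S(S(add(SZ, Z)))))))
  step 10: S(S(S(S(S(S(S(add(Z, Z))))))))
  step 11: S^7(Z)

Term B:
  start: add(SSZ, Z)
  step 1: S(add(SZ, Z))
  step 2: S(S(add(Z, Z)))
  step 3: SSZ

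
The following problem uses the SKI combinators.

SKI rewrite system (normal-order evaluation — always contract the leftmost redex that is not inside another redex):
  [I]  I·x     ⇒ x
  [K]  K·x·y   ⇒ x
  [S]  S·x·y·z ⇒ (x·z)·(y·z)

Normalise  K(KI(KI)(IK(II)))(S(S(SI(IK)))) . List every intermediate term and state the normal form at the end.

  start: K(KI(KI)(IK(II)))(S(S(SI(IK))))
  step 1: KI(KI)(IK(II))
  step 2: I(IK(II))
  step 3: IK(II)
  step 4: K(II)
  step 5: KI

Answer: normal form = KI  (in 5 steps)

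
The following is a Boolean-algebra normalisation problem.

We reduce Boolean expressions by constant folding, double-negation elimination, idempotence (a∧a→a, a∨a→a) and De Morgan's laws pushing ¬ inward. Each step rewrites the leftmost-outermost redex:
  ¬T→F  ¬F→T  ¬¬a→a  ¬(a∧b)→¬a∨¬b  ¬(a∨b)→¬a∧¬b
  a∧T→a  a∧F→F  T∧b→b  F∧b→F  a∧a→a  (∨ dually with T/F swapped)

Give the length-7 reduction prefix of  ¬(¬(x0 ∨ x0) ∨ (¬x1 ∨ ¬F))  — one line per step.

  start: ¬(¬(x0 ∨ x0) ∨ (¬x1 ∨ ¬F))
  →1  ¬¬(x0 ∨ x0) ∧ ¬(¬x1 ∨ ¬F)
  →2  (x0 ∨ x0) ∧ ¬(¬x1 ∨ ¬F)
  →3  x0 ∧ ¬(¬x1 ∨ ¬F)
  →4  x0 ∧ (¬¬x1 ∧ ¬¬F)
  →5  x0 ∧ (x1 ∧ ¬¬F)
  →6  x0 ∧ (x1 ∧ F)
  →7  x0 ∧ F

Answer: after 7 steps: x0 ∧ F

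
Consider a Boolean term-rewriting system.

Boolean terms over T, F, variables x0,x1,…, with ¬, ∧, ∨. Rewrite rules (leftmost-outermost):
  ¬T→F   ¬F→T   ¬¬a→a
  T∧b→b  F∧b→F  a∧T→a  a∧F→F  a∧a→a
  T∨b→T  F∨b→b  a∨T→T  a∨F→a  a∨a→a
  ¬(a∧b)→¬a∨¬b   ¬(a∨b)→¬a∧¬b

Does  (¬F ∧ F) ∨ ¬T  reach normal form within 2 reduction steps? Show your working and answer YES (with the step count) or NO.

Answer: NO — after 2 steps the term is ¬T, not yet normal

Reduction:
  start: (¬F ∧ F) ∨ ¬T
  →1  F ∨ ¬T
  →2  ¬T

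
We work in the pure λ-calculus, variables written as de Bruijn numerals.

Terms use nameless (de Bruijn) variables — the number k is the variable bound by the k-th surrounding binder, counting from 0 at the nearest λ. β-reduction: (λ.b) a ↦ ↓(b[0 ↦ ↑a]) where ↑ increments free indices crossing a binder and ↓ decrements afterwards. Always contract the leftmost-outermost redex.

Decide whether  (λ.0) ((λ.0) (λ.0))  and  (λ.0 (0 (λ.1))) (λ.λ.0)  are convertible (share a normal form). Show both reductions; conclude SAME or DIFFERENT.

Answer: SAME — A ⇓ λ.0, B ⇓ λ.0

Derivation:
Term A:
  start: (λ.0) ((λ.0) (λ.0))
  →1  (λ.0) (λ.0)
  →2  λ.0

Term B:
  start: (λ.0 (0 (λ.1))) (λ.λ.0)
  →1  (λ.λ.0) ((λ.λ.0) (λ.λ.λ.0))
  →2  λ.0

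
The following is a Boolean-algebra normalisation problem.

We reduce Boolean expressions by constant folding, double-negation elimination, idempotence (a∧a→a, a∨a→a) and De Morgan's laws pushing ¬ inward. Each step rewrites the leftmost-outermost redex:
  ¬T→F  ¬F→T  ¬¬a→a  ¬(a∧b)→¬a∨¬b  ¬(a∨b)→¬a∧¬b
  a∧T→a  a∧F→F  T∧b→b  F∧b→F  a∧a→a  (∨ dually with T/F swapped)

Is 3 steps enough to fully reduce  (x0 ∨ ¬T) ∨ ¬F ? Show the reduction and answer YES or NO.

Answer: NO — after 3 steps the term is x0 ∨ T, not yet normal

Derivation:
  start: (x0 ∨ ¬T) ∨ ¬F
  step 1: (x0 ∨ F) ∨ ¬F
  step 2: x0 ∨ ¬F
  step 3: x0 ∨ T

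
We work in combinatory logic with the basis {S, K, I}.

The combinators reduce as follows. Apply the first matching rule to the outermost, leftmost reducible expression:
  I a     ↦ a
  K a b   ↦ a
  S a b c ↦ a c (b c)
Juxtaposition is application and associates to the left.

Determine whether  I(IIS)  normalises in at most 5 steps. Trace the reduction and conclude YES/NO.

Answer: YES — reaches normal form S in 3 ≤ 5 steps

Reduction:
  start: I(IIS)
  step 1: IIS
  step 2: IS
  step 3: S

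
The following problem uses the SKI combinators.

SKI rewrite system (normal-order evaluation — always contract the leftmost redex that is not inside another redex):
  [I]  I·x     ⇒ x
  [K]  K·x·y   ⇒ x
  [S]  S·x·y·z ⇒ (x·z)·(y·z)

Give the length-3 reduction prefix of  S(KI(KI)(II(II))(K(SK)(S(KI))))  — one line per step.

Answer: after 3 steps: S(I(II)(K(SK)(S(KI))))

Derivation:
  start: S(KI(KI)(II(II))(K(SK)(S(KI))))
  →1  S(I(II(II))(K(SK)(S(KI))))
  →2  S(II(II)(K(SK)(S(KI))))
  →3  S(I(II)(K(SK)(S(KI))))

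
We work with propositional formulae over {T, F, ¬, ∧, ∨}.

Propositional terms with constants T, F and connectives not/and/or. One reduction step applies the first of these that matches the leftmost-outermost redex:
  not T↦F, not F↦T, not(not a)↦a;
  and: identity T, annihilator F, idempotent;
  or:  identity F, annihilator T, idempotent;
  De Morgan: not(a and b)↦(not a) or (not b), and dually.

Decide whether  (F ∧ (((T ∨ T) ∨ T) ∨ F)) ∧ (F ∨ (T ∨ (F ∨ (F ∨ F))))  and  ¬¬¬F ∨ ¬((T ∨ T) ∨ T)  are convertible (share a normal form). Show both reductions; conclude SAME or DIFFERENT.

Term A:
  start: (F ∧ (((T ∨ T) ∨ T) ∨ F)) ∧ (F ∨ (T ∨ (F ∨ (F ∨ F))))
  [1] F ∧ (F ∨ (T ∨ (F ∨ (F ∨ F))))
  [2] F

Term B:
  start: ¬¬¬F ∨ ¬((T ∨ T) ∨ T)
  [1] ¬F ∨ ¬((T ∨ T) ∨ T)
  [2] T ∨ ¬((T ∨ T) ∨ T)
  [3] T

Answer: DIFFERENT — A ⇓ F, B ⇓ T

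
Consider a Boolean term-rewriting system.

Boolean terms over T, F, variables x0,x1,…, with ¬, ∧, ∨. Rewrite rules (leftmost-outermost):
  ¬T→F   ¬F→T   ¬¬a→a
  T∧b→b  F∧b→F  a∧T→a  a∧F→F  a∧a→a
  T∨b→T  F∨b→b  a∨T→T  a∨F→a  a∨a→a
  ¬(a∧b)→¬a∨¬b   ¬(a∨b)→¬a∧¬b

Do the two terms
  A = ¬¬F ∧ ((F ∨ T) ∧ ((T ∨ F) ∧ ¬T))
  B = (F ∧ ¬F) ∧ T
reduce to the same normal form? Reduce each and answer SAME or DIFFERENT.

Answer: SAME — A ⇓ F, B ⇓ F

Derivation:
Term A:
  start: ¬¬F ∧ ((F ∨ T) ∧ ((T ∨ F) ∧ ¬T))
  step 1: F ∧ ((F ∨ T) ∧ ((T ∨ F) ∧ ¬T))
  step 2: F

Term B:
  start: (F ∧ ¬F) ∧ T
  step 1: F ∧ ¬F
  step 2: F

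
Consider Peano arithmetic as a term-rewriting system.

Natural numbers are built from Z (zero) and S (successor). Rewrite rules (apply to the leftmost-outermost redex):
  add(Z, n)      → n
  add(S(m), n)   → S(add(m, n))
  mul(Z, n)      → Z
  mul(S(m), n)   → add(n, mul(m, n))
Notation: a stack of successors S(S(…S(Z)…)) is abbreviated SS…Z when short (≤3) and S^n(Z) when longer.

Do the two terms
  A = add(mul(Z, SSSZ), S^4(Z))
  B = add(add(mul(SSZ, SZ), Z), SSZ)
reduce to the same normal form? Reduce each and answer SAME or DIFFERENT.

Term A:
  start: add(mul(Z, SSSZ), S^4(Z))
  step 1: add(Z, S^4(Z))
  step 2: S^4(Z)

Term B:
  start: add(add(mul(SSZ, SZ), Z), SSZ)
  step 1: add(add(add(SZ, mul(SZ, SZ)), Z), SSZ)
  step 2: add(add(S(add(Z, mul(SZ, SZ))), Z), SSZ)
  step 3: add(S(add(add(Z, mul(SZ, SZ)), Z)), SSZ)
  step 4: S(add(add(add(Z, mul(SZ, SZ)), Z), SSZ))
  step 5: S(add(add(mul(SZ, SZ), Z), SSZ))
  step 6: S(add(add(add(SZ, mul(Z, SZ)), Z), SSZ))
  step 7: S(add(add(S(add(Z, mul(Z, SZ))), Z), SSZ))
  step 8: S(add(S(add(add(Z, mul(Z, SZ)), Z)), SSZ))
  step 9: S(S(add(add(add(Z, mul(Z, SZ)), Z), SSZ)))
  step 10: S(S(add(add(mul(Z, SZ), Z), SSZ)))
  step 11: S(S(add(add(Z, Z), SSZ)))
  step 12: S(S(add(Z, SSZ)))
  step 13: S^4(Z)

Answer: SAME — A ⇓ S^4(Z), B ⇓ S^4(Z)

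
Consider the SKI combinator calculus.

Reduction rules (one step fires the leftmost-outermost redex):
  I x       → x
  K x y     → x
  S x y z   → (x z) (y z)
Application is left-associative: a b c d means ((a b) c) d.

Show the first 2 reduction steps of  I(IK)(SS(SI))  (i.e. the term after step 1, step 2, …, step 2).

  start: I(IK)(SS(SI))
  →1  IK(SS(SI))
  →2  K(SS(SI))

Answer: after 2 steps: K(SS(SI))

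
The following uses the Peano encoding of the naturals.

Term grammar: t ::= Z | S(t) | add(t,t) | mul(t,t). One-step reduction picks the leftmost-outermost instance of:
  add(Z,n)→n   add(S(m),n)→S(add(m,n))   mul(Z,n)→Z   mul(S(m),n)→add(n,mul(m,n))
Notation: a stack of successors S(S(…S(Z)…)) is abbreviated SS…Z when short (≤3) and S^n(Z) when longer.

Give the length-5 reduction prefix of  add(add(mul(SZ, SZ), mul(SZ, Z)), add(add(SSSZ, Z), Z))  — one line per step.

  start: add(add(mul(SZ, SZ), mul(SZ, Z)), add(add(SSSZ, Z), Z))
  →1  add(add(add(SZ, mul(Z, SZ)), mul(SZ, Z)), add(add(SSSZ, Z), Z))
  →2  add(add(S(add(Z, mul(Z, SZ))), mul(SZ, Z)), add(add(SSSZ, Z), Z))
  →3  add(S(add(add(Z, mul(Z, SZ)), mul(SZ, Z))), add(add(SSSZ, Z), Z))
  →4  S(add(add(add(Z, mul(Z, SZ)), mul(SZ, Z)), add(add(SSSZ, Z), Z)))
  →5  S(add(add(mul(Z, SZ), mul(SZ, Z)), add(add(SSSZ, Z), Z)))

Answer: after 5 steps: S(add(add(mul(Z, SZ), mul(SZ, Z)), add(add(SSSZ, Z), Z)))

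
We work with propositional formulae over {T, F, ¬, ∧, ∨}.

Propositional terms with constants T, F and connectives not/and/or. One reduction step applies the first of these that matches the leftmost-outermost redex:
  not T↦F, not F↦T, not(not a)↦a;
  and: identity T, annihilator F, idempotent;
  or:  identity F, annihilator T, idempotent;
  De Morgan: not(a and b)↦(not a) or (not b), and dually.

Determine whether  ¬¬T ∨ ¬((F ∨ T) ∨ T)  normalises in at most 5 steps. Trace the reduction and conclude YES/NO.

Answer: YES — reaches normal form T in 2 ≤ 5 steps

Working:
  start: ¬¬T ∨ ¬((F ∨ T) ∨ T)
  →1  T ∨ ¬((F ∨ T) ∨ T)
  →2  T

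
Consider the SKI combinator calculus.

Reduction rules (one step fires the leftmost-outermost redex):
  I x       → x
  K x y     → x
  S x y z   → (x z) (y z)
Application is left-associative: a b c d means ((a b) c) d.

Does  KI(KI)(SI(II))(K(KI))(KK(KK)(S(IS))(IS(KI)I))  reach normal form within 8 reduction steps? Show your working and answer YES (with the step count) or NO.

Answer: YES — reaches normal form I in 6 ≤ 8 steps

Reduction:
  start: KI(KI)(SI(II))(K(KI))(KK(KK)(S(IS))(IS(KI)I))
  →1  I(SI(II))(K(KI))(KK(KK)(S(IS))(IS(KI)I))
  →2  SI(II)(K(KI))(KK(KK)(S(IS))(IS(KI)I))
  →3  I(K(KI))(II(K(KI)))(KK(KK)(S(IS))(IS(KI)I))
  →4  K(KI)(II(K(KI)))(KK(KK)(S(IS))(IS(KI)I))
  →5  KI(KK(KK)(S(IS))(IS(KI)I))
  →6  I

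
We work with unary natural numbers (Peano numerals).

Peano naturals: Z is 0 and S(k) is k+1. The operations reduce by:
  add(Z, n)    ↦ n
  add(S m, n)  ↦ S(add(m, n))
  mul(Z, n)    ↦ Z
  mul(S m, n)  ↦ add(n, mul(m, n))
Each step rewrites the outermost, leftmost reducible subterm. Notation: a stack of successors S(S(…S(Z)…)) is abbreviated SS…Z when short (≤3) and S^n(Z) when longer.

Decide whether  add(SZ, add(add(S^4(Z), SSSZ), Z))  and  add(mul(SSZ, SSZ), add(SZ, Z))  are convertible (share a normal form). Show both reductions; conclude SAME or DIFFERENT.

Answer: DIFFERENT — A ⇓ S^8(Z), B ⇓ S^5(Z)

Derivation:
Term A:
  start: add(SZ, add(add(S^4(Z), SSSZ), Z))
  [1] S(add(Z, add(add(S^4(Z), SSSZ), Z)))
  [2] S(add(add(S^4(Z), SSSZ), Z))
  [3] S(add(S(add(SSSZ, SSSZ)), Z))
  [4] S(S(add(add(SSSZ, SSSZ), Z)))
  [5] S(S(add(S(add(SSZ, SSSZ)), Z)))
  [6] S(S(S(add(add(SSZ, SSSZ), Z))))
  [7] S(S(S(add(S(add(SZ, SSSZ)), Z))))
  [8] S(S(S(S(add(add(SZ, SSSZ), Z)))))
  [9] S(S(S(S(add(S(add(Z, SSSZ)), Z)))))
  [10] S(S(S(S(S(add(add(Z, SSSZ), Z))))))
  [11] S(S(S(S(S(add(SSSZ, Z))))))
  [12] S(S(S(S(S(S(add(SSZ, Z)))))))
  [13] S(S(S(S(S(S(S(add(SZ, Z))))))))
  [14] S(S(S(S(S(S(S(S(add(Z, Z)))))))))
  [15] S^8(Z)

Term B:
  start: add(mul(SSZ, SSZ), add(SZ, Z))
  [1] add(add(SSZ, mul(SZ, SSZ)), add(SZ, Z))
  [2] add(S(add(SZ, mul(SZ, SSZ))), add(SZ, Z))
  [3] S(add(add(SZ, mul(SZ, SSZ)), add(SZ, Z)))
  [4] S(add(S(add(Z, mul(SZ, SSZ))), add(SZ, Z)))
  [5] S(S(add(add(Z, mul(SZ, SSZ)), add(SZ, Z))))
  [6] S(S(add(mul(SZ, SSZ), add(SZ, Z))))
  [7] S(S(add(add(SSZ, mul(Z, SSZ)), add(SZ, Z))))
  [8] S(S(add(S(add(SZ, mul(Z, SSZ))), add(SZ, Z))))
  [9] S(S(S(add(add(SZ, mul(Z, SSZ)), add(SZ, Z)))))
  [10] S(S(S(add(S(add(Z, mul(Z, SSZ))), add(SZ, Z)))))
  [11] S(S(S(S(add(add(Z, mul(Z, SSZ)), add(SZ, Z))))))
  [12] S(S(S(S(add(mul(Z, SSZ), add(SZ, Z))))))
  [13] S(S(S(S(add(Z, add(SZ, Z))))))
  [14] S(S(S(S(add(SZ, Z)))))
  [15] S(S(S(S(S(add(Z, Z))))))
  [16] S^5(Z)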